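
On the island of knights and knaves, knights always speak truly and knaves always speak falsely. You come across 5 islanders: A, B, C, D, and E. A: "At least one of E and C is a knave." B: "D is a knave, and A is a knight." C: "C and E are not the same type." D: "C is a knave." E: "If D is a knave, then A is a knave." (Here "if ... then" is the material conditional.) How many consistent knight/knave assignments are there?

Consistent assignments:
  A=knight, B=knight, C=knight, D=knave, E=knave

1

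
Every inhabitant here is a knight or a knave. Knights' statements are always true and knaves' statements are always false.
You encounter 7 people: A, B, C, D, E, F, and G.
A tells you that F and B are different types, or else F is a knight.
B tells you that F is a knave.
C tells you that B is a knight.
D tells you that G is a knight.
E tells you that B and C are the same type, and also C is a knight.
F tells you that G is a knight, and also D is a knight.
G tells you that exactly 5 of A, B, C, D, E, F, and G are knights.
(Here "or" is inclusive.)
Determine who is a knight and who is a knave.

Knights: A, B, C, and E. Knaves: D, F, and G.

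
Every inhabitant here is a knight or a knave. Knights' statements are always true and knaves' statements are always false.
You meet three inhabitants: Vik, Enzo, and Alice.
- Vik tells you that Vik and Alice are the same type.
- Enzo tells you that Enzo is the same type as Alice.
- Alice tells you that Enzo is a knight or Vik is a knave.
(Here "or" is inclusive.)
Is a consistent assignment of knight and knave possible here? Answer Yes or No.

Yes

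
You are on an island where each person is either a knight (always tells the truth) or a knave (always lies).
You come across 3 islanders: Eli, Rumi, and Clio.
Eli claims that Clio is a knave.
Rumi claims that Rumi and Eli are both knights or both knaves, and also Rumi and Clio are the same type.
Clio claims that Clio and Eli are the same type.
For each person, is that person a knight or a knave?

Suppose Eli is a knave. Then Eli's statement "Clio is a knave" would have to be false. Checking the 4 ways to assign the others, none is consistent with every speaker.
(For instance, with Rumi=knave, Clio=knave, Eli's claim "Clio is a knave" comes out true where it would need to be false.)
So Eli must be a knight, making "Clio is a knave" true. Taking Eli=knight, Rumi=knave, Clio=knave, each remaining statement checks out:
  Rumi (knave): "Rumi and Eli are both knights or both knaves, and also Rumi and Clio are the same type" — false. ✓
  Clio (knave): "Clio and Eli are the same type" — false. ✓
This is the unique consistent assignment.

Eli is a knight, Rumi is a knave, and Clio is a knave.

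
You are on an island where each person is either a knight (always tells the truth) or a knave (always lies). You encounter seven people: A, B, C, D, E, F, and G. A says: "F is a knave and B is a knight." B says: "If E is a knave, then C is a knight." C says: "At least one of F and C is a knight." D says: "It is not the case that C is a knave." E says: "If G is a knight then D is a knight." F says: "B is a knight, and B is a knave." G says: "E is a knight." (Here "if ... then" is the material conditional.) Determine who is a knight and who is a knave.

A is a knight, B is a knight, C is a knight, D is a knight, E is a knight, F is a knave, and G is a knight.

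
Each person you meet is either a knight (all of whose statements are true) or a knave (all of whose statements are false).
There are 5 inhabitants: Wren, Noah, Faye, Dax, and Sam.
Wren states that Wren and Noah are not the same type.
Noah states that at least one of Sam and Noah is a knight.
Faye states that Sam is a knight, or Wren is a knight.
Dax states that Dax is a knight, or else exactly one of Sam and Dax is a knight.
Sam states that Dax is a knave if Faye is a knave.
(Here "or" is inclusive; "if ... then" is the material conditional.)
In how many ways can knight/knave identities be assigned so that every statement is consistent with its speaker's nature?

1

Consistent assignments:
  Wren=knave, Noah=knave, Faye=knave, Dax=knight, Sam=knave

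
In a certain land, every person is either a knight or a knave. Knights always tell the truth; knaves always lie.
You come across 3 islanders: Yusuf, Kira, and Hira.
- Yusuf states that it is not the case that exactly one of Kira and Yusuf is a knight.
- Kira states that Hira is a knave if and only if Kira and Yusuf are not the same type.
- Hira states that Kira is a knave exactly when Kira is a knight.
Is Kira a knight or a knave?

Consistent assignments: {Yusuf=knave, Kira=knight, Hira=knave}
In every consistent assignment, Kira is a knight.

Kira is a knight.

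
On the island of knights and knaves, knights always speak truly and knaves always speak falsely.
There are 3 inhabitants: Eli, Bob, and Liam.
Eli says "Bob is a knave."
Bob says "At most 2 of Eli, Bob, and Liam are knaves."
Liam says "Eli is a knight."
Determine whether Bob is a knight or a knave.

Bob is a knight.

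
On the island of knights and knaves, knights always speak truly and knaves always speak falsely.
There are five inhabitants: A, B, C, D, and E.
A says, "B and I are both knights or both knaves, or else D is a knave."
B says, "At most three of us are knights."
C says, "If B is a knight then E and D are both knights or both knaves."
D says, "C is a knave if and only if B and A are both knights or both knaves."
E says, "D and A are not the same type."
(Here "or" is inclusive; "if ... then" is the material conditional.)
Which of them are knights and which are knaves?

Knights: A, B, and D. Knaves: C and E.

A (knight): "B and I are both knights or both knaves, or else D is a knave" — True. ✓
B is a knight; "at most three of us are knights" is True, as required.
C (knave): "if B is a knight then E and D are both knights or both knaves" — False. ✓
D is a knight, so "C is a knave if and only if B and A are both knights or both knaves" must be True — and it is.
E is a knave, and the claim "D and A are not the same type" is indeed False.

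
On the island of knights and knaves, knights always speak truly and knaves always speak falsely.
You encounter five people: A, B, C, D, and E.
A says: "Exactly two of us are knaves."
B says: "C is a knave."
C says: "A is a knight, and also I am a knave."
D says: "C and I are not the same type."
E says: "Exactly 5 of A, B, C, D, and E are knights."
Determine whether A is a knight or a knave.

A is a knave.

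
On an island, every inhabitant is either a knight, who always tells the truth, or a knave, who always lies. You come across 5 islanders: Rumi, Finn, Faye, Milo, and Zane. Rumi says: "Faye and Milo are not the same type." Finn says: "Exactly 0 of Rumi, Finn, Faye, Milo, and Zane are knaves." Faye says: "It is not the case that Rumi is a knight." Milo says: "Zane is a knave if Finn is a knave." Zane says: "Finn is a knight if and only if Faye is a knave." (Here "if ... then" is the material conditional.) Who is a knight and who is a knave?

Rumi is a knight, Finn is a knave, Faye is a knave, Milo is a knight, and Zane is a knave.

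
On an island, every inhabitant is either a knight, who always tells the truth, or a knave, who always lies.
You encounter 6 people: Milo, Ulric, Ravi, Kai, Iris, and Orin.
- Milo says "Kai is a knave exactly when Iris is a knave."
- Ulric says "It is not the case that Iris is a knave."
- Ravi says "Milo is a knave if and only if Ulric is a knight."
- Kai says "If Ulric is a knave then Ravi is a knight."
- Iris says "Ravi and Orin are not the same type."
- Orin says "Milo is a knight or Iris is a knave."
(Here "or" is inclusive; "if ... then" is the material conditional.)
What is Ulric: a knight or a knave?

Ulric is a knight.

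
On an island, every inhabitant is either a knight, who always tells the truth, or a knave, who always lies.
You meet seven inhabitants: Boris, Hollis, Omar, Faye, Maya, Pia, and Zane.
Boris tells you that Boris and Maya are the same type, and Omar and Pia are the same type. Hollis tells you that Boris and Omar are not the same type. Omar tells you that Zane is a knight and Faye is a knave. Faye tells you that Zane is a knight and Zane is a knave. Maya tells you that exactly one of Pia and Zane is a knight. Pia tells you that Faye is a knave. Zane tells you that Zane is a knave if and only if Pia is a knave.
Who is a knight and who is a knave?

Knights: Maya and Pia. Knaves: Boris, Hollis, Omar, Faye, and Zane.

Boris is a knave, so "Boris and Maya are the same type, and Omar and Pia are the same type" must be false — and it is.
Hollis is a knave, and the claim "Boris and Omar are not the same type" is indeed false.
Omar is a knave; "Zane is a knight and Faye is a knave" is false, as required.
Faye is a knave; "Zane is a knight and Zane is a knave" is false, as required.
Since Maya is a knight, "exactly one of Pia and Zane is a knight" needs to be true, which holds.
Pia is a knight, so "Faye is a knave" must be true — and it is.
Zane (knave): "Zane is a knave if and only if Pia is a knave" — false. ✓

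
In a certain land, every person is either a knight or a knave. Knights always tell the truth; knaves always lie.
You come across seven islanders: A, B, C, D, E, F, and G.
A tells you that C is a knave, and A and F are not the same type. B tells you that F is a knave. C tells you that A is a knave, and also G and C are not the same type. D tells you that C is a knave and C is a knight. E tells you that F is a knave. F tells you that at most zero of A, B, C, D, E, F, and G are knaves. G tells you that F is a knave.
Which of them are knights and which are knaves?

A is a knight, B is a knight, C is a knave, D is a knave, E is a knight, F is a knave, and G is a knight.

A is a knight; "C is a knave, and A and F are not the same type" is True, as required.
B is a knight, so "F is a knave" must be True — and it is.
Since C is a knave, "A is a knave, and also G and C are not the same type" needs to be False, which holds.
D (knave): "C is a knave and C is a knight" — False. ✓
E is a knight, so "F is a knave" must be True — and it is.
F is a knave, so "at most zero of A, B, C, D, E, F, and G are knaves" must be False — and it is.
G is a knight; "F is a knave" is True, as required.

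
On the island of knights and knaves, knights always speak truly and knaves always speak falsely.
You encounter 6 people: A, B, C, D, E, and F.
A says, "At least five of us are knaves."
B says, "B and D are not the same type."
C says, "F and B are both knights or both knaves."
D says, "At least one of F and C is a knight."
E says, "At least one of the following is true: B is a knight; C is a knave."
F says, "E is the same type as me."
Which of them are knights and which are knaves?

A is a knave, so "at least five of us are knaves" must be false — and it is.
Since B is a knight, "B and D are not the same type" needs to be true, which holds.
C is a knave, and the claim "F and B are both knights or both knaves" is indeed false.
D is a knave; "at least one of F and C is a knight" is false, as required.
E is a knight, and the claim "at least one of the following is true: B is a knight; C is a knave" is indeed true.
Since F is a knave, "E is the same type as me" needs to be false, which holds.

Knights: B and E. Knaves: A, C, D, and F.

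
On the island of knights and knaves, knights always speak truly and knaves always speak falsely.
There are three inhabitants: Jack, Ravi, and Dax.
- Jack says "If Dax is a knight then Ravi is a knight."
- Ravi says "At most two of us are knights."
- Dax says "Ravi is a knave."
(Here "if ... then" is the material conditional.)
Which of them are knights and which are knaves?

Jack is a knight, Ravi is a knight, and Dax is a knave.

Suppose Jack is a knave. Then Jack's statement "if Dax is a knight then Ravi is a knight" would have to be false. Checking the 4 ways to assign the others, none is consistent with every speaker.
(For instance, with Ravi=knight, Dax=knave, Jack's claim "if Dax is a knight then Ravi is a knight" comes out true where it would need to be false.)
So Jack must be a knight, making "if Dax is a knight then Ravi is a knight" true. Taking Jack=knight, Ravi=knight, Dax=knave, each remaining statement checks out:
  Ravi (knight): "at most two of us are knights" — true. ✓
  Dax (knave): "Ravi is a knave" — false. ✓
This is the unique consistent assignment.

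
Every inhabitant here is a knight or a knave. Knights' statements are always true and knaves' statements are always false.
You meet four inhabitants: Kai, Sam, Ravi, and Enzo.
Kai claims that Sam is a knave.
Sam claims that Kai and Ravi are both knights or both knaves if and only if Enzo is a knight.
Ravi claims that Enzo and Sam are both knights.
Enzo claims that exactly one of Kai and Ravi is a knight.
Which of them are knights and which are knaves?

Knights: Kai and Enzo. Knaves: Sam and Ravi.

Kai is a knight, and the claim "Sam is a knave" is indeed True.
Sam (knave): "Kai and Ravi are both knights or both knaves if and only if Enzo is a knight" — false. ✓
Ravi is a knave, and the claim "Enzo and Sam are both knights" is indeed false.
Enzo is a knight; "exactly one of Kai and Ravi is a knight" is True, as required.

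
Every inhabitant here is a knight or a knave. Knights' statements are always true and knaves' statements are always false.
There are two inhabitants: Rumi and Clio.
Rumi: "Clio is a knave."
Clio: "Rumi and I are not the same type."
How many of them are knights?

The unique consistent assignment is Rumi=knave, Clio=knight.
That has 1 knight.

1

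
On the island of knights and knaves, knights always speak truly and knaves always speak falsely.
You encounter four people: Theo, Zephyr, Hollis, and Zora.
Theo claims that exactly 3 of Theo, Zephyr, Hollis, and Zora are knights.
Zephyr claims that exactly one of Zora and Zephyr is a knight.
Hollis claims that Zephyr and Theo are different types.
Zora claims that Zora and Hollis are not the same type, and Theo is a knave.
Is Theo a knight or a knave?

Theo is a knave.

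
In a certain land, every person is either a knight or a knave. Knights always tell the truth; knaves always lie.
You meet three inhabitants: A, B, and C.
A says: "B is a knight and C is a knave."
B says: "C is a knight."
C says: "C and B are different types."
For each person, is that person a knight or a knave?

Knights: none. Knaves: A, B, and C.

A is a knave, and the claim "B is a knight and C is a knave" is indeed false.
Since B is a knave, "C is a knight" needs to be false, which holds.
As a knave, C's statement "C and B are different types" should be false; it is.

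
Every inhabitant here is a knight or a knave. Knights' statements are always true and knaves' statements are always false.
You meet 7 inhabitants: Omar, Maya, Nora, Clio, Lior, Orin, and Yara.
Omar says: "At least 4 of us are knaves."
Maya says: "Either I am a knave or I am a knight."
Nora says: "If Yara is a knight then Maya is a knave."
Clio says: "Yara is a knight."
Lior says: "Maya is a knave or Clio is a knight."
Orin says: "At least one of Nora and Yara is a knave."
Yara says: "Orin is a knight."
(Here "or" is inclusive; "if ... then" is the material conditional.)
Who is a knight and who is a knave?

Knights: Maya, Clio, Lior, Orin, and Yara. Knaves: Omar and Nora.

Omar (knave): "at least 4 of us are knaves" — false. ✓
Maya (knight): "either I am a knave or I am a knight" — true. ✓
Nora is a knave, and the claim "if Yara is a knight then Maya is a knave" is indeed false.
Clio is a knight, so "Yara is a knight" must be true — and it is.
Lior (knight): "Maya is a knave or Clio is a knight" — true. ✓
Orin is a knight, so "at least one of Nora and Yara is a knave" must be true — and it is.
Yara is a knight, and the claim "Orin is a knight" is indeed true.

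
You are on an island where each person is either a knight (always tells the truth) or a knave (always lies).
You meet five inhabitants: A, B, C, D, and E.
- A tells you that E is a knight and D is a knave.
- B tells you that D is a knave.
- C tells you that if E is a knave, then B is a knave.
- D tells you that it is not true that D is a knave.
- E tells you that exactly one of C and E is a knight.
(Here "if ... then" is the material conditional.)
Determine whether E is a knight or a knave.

E is a knave.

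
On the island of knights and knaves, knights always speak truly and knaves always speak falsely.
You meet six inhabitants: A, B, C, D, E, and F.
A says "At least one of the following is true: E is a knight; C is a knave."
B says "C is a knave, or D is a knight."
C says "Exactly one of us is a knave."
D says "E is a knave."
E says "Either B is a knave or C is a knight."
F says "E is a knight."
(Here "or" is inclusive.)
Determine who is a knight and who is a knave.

Since A is a knight, "at least one of the following is true: E is a knight; C is a knave" needs to be true, which holds.
B (knight): "C is a knave, or D is a knight" — true. ✓
C is a knave, and the claim "exactly one of us is a knave" is indeed False.
Since D is a knight, "E is a knave" needs to be true, which holds.
E is a knave, so "either B is a knave or C is a knight" must be False — and it is.
As a knave, F's statement "E is a knight" should be False; it is.

A is a knight, B is a knight, C is a knave, D is a knight, E is a knave, and F is a knave.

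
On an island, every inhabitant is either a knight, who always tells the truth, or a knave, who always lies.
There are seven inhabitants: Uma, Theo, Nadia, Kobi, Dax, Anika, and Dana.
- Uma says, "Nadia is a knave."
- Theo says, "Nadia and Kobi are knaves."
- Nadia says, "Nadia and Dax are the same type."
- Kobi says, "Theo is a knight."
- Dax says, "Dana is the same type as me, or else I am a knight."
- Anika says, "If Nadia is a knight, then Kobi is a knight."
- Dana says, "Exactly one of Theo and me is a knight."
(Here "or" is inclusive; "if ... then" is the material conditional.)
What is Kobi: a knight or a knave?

Kobi is a knave.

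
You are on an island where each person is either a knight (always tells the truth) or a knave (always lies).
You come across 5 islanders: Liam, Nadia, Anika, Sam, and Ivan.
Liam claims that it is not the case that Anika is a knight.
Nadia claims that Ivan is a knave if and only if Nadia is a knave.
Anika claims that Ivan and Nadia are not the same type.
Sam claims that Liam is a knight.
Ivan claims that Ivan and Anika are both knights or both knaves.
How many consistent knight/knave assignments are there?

1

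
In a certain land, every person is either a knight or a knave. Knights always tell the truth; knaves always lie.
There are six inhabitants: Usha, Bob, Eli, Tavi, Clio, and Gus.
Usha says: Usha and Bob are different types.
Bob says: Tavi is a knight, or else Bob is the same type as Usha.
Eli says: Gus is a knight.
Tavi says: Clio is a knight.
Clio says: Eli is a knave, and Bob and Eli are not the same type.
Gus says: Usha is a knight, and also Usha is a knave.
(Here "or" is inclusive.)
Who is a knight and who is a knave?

Usha is a knight, Bob is a knave, Eli is a knave, Tavi is a knave, Clio is a knave, and Gus is a knave.

As a knight, Usha's statement "Usha and Bob are different types" should be True; it is.
Bob is a knave; "Tavi is a knight, or else Bob is the same type as Usha" is false, as required.
Eli is a knave, so "Gus is a knight" must be false — and it is.
As a knave, Tavi's statement "Clio is a knight" should be false; it is.
Clio is a knave; "Eli is a knave, and Bob and Eli are not the same type" is false, as required.
Gus is a knave, so "Usha is a knight, and also Usha is a knave" must be false — and it is.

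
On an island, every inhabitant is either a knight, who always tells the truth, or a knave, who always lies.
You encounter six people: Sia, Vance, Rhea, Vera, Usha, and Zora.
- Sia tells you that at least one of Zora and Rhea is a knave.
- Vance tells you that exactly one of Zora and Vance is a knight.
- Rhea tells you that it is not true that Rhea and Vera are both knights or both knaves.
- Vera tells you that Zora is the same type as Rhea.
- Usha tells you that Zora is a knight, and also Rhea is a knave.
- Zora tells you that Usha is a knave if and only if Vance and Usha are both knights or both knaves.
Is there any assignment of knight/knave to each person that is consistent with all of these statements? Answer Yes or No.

Yes

One consistent assignment: Sia=knight, Vance=knight, Rhea=knight, Vera=knave, Usha=knave, Zora=knave.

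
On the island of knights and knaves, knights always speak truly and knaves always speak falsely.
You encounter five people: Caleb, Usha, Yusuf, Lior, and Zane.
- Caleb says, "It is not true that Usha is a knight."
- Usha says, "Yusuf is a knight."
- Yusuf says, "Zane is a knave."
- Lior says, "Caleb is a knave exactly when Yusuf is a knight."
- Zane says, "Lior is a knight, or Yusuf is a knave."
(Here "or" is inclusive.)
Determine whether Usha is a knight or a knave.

Usha is a knave.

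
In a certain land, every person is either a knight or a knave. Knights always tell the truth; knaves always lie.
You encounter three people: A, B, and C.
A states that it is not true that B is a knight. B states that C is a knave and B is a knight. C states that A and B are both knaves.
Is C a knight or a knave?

C is a knave.

Consistent assignments: {A=knight, B=knave, C=knave}; {A=knave, B=knight, C=knave}
In every consistent assignment, C is a knave.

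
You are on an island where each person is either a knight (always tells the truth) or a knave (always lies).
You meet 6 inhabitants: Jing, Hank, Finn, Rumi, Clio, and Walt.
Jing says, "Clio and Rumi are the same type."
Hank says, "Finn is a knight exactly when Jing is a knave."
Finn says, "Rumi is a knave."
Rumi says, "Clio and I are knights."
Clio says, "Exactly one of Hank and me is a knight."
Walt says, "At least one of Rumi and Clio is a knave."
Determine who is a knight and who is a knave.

Jing is a knight, Hank is a knave, Finn is a knight, Rumi is a knave, Clio is a knave, and Walt is a knight.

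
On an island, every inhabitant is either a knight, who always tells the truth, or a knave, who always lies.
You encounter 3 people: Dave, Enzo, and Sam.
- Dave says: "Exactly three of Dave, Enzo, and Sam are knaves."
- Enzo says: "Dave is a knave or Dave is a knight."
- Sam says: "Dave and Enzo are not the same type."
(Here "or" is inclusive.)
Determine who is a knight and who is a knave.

Suppose Dave is a knight. Then Dave's statement "exactly three of Dave, Enzo, and Sam are knaves" would have to be true. Checking the 4 ways to assign the others, none is consistent with every speaker.
(For instance, with Enzo=knight, Sam=knight, Dave's claim "exactly three of Dave, Enzo, and Sam are knaves" comes out false where it would need to be true.)
So Dave must be a knave, making "exactly three of Dave, Enzo, and Sam are knaves" false. Taking Dave=knave, Enzo=knight, Sam=knight, each remaining statement checks out:
  Enzo (knight): "Dave is a knave or Dave is a knight" — true. ✓
  Sam (knight): "Dave and Enzo are not the same type" — true. ✓
This is the unique consistent assignment.

Dave is a knave, Enzo is a knight, and Sam is a knight.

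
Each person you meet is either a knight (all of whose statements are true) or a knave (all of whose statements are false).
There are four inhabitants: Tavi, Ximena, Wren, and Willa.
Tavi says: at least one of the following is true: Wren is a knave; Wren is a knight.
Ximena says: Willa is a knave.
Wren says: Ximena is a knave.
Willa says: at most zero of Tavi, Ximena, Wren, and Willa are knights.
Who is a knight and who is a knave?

Tavi is a knight, Ximena is a knight, Wren is a knave, and Willa is a knave.

Suppose Tavi is a knave. Then Tavi's statement "at least one of the following is true: Wren is a knave; Wren is a knight" would have to be false. Checking the 8 ways to assign the others, none is consistent with every speaker.
(For instance, with Ximena=knight, Wren=knave, Willa=knave, Tavi's claim "at least one of the following is true: Wren is a knave; Wren is a knight" comes out true where it would need to be false.)
So Tavi must be a knight, making "at least one of the following is true: Wren is a knave; Wren is a knight" true. Taking Tavi=knight, Ximena=knight, Wren=knave, Willa=knave, each remaining statement checks out:
  Ximena (knight): "Willa is a knave" — true. ✓
  Wren (knave): "Ximena is a knave" — false. ✓
  Willa (knave): "at most zero of Tavi, Ximena, Wren, and Willa are knights" — false. ✓
This is the unique consistent assignment.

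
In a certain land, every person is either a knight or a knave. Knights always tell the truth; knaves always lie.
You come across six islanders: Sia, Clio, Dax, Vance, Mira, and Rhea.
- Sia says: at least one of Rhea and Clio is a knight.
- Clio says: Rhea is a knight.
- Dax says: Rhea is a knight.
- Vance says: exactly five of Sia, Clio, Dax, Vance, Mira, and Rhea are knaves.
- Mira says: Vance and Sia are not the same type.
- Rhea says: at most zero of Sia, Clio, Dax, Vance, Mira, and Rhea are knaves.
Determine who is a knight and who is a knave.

Sia is a knave, Clio is a knave, Dax is a knave, Vance is a knave, Mira is a knave, and Rhea is a knave.

As a knave, Sia's statement "at least one of Rhea and Clio is a knight" should be False; it is.
Clio is a knave, so "Rhea is a knight" must be False — and it is.
Dax is a knave, and the claim "Rhea is a knight" is indeed False.
Vance is a knave, and the claim "exactly five of Sia, Clio, Dax, Vance, Mira, and Rhea are knaves" is indeed False.
Mira is a knave; "Vance and Sia are not the same type" is False, as required.
Since Rhea is a knave, "at most zero of Sia, Clio, Dax, Vance, Mira, and Rhea are knaves" needs to be False, which holds.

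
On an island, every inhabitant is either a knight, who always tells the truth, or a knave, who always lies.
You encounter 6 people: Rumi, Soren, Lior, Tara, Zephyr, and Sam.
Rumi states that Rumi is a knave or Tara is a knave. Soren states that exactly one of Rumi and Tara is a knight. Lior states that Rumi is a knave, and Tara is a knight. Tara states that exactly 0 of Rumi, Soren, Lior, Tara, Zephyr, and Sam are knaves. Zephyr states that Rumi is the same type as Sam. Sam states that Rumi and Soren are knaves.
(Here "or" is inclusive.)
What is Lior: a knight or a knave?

Lior is a knave.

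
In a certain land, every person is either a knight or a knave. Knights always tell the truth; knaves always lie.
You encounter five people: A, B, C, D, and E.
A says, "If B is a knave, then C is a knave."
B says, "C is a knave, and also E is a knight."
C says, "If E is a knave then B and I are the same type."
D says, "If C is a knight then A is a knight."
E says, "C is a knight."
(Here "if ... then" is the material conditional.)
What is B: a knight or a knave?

B is a knave.

Consistent assignments: {A=knave, B=knave, C=knight, D=knave, E=knight}
In every consistent assignment, B is a knave.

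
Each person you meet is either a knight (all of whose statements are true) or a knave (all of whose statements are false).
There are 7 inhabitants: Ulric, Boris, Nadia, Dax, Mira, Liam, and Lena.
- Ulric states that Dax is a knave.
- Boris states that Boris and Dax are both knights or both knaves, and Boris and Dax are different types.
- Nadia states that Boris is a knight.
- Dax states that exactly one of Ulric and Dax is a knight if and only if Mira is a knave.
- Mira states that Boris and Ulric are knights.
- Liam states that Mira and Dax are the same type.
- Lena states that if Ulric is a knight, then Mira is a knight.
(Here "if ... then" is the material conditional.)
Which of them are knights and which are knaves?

Ulric is a knave, Boris is a knave, Nadia is a knave, Dax is a knight, Mira is a knave, Liam is a knave, and Lena is a knight.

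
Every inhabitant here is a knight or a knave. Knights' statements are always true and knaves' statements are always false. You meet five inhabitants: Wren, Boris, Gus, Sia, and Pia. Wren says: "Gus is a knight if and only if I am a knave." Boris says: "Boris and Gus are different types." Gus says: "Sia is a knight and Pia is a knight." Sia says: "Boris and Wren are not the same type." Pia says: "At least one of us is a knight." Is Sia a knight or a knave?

Consistent assignments: {Wren=knight, Boris=knight, Gus=knave, Sia=knave, Pia=knight}; {Wren=knave, Boris=knave, Gus=knave, Sia=knave, Pia=knight}; {Wren=knave, Boris=knave, Gus=knave, Sia=knave, Pia=knave}
In every consistent assignment, Sia is a knave.

Sia is a knave.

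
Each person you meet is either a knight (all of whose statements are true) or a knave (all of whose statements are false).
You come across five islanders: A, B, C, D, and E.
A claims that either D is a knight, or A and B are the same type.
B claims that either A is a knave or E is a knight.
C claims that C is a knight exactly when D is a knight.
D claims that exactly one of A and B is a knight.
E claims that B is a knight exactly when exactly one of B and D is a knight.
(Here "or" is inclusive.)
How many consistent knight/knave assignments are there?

Consistent assignments:
  A=knight, B=knave, C=knight, D=knight, E=knave
  A=knight, B=knave, C=knave, D=knight, E=knave

2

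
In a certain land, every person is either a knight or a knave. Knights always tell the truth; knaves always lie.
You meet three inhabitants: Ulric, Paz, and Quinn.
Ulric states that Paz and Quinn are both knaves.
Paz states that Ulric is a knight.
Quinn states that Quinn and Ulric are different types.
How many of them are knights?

1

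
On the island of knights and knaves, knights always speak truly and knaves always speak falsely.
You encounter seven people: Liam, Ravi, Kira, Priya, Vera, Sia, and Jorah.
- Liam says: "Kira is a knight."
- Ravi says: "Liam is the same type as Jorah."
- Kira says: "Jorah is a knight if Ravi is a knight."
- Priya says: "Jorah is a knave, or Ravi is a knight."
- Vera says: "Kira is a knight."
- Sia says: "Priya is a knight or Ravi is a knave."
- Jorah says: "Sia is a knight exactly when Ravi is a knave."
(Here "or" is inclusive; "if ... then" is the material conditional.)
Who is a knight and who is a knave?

Liam is a knave, Ravi is a knight, Kira is a knave, Priya is a knight, Vera is a knave, Sia is a knight, and Jorah is a knave.

Liam is a knave; "Kira is a knight" is False, as required.
As a knight, Ravi's statement "Liam is the same type as Jorah" should be True; it is.
As a knave, Kira's statement "Jorah is a knight if Ravi is a knight" should be False; it is.
Priya (knight): "Jorah is a knave, or Ravi is a knight" — True. ✓
Vera is a knave, and the claim "Kira is a knight" is indeed False.
As a knight, Sia's statement "Priya is a knight or Ravi is a knave" should be True; it is.
Jorah is a knave; "Sia is a knight exactly when Ravi is a knave" is False, as required.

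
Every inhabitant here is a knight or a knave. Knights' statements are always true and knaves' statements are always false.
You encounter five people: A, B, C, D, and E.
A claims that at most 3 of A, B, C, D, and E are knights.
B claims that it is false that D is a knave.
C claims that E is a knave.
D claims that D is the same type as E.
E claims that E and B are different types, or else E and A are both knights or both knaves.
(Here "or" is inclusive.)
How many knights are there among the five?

The unique consistent assignment is A=knight, B=knave, C=knave, D=knave, E=knight.
That has 2 knights.

2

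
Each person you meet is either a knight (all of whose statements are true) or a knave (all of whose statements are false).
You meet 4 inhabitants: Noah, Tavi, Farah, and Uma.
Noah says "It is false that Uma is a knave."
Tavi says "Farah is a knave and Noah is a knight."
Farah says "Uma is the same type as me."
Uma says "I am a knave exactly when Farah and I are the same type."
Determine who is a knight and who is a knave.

Noah is a knight, Tavi is a knight, Farah is a knave, and Uma is a knight.

Noah is a knight, and the claim "it is false that Uma is a knave" is indeed True.
Tavi is a knight; "Farah is a knave and Noah is a knight" is True, as required.
Farah is a knave, so "Uma is the same type as me" must be False — and it is.
Uma is a knight, so "I am a knave exactly when Farah and I are the same type" must be True — and it is.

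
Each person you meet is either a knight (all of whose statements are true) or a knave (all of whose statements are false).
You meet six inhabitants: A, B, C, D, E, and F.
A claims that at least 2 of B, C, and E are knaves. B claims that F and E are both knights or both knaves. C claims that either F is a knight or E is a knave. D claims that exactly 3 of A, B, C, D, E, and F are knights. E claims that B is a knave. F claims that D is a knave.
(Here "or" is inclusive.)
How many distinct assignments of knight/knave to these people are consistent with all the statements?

Consistent assignments:
  A=knight, B=knave, C=knave, D=knight, E=knight, F=knave
  A=knave, B=knight, C=knight, D=knight, E=knave, F=knave

2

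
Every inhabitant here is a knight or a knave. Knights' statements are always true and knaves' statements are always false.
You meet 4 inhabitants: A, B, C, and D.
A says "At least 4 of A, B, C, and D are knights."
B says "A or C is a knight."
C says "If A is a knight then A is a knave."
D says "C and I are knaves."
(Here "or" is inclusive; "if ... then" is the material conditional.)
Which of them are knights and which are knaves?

Knights: B and C. Knaves: A and D.

As a knave, A's statement "at least 4 of A, B, C, and D are knights" should be false; it is.
B is a knight, and the claim "A or C is a knight" is indeed True.
C is a knight; "if A is a knight then A is a knave" is True, as required.
Since D is a knave, "C and I are knaves" needs to be false, which holds.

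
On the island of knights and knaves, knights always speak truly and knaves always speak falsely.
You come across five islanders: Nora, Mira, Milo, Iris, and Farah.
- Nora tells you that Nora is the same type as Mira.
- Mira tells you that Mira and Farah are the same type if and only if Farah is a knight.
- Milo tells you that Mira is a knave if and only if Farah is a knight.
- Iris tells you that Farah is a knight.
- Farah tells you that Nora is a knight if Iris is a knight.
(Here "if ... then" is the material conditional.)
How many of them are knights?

4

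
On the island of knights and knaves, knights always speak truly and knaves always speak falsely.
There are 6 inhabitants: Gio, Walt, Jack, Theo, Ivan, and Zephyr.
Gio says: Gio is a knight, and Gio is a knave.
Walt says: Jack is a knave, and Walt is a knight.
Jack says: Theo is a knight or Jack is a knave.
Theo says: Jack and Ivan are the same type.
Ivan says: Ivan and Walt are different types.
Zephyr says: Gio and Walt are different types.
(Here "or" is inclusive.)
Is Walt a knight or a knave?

Walt is a knave.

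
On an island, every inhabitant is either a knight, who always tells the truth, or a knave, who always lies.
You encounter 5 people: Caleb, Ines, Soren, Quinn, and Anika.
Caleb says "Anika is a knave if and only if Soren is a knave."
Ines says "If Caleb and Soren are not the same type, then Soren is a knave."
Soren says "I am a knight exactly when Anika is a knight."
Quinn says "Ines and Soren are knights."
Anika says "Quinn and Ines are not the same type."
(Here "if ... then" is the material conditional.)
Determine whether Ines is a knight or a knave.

Ines is a knight.

Consistent assignments: {Caleb=knave, Ines=knight, Soren=knave, Quinn=knave, Anika=knight}
In every consistent assignment, Ines is a knight.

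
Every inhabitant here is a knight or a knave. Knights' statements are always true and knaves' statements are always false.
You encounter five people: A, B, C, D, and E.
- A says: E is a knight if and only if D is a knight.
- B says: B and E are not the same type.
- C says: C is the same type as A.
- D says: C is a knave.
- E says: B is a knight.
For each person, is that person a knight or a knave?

A is a knight, B is a knave, C is a knight, D is a knave, and E is a knave.

A (knight): "E is a knight if and only if D is a knight" — true. ✓
B (knave): "B and E are not the same type" — False. ✓
Since C is a knight, "C is the same type as A" needs to be true, which holds.
Since D is a knave, "C is a knave" needs to be False, which holds.
E is a knave, so "B is a knight" must be False — and it is.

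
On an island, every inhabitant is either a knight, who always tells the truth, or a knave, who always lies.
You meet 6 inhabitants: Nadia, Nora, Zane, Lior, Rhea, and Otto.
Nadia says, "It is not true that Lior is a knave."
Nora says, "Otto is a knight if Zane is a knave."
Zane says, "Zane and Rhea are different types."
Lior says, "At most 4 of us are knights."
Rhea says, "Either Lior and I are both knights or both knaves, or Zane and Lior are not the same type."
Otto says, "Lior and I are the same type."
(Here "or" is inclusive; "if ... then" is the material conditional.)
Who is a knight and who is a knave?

Nadia is a knight, Nora is a knight, Zane is a knight, Lior is a knight, Rhea is a knave, and Otto is a knave.

As a knight, Nadia's statement "it is not true that Lior is a knave" should be True; it is.
Nora is a knight, so "Otto is a knight if Zane is a knave" must be True — and it is.
Zane is a knight; "Zane and Rhea are different types" is True, as required.
Lior is a knight, and the claim "at most 4 of us are knights" is indeed True.
Since Rhea is a knave, "either Lior and I are both knights or both knaves, or Zane and Lior are not the same type" needs to be False, which holds.
Otto (knave): "Lior and I are the same type" — False. ✓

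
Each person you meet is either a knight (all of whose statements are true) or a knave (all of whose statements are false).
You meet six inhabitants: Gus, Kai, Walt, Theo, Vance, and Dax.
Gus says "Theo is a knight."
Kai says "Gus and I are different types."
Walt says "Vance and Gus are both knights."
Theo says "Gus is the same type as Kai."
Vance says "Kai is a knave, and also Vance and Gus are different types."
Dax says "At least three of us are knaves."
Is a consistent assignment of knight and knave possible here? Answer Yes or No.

One consistent assignment: Gus=knave, Kai=knight, Walt=knave, Theo=knave, Vance=knave, Dax=knight.

Yes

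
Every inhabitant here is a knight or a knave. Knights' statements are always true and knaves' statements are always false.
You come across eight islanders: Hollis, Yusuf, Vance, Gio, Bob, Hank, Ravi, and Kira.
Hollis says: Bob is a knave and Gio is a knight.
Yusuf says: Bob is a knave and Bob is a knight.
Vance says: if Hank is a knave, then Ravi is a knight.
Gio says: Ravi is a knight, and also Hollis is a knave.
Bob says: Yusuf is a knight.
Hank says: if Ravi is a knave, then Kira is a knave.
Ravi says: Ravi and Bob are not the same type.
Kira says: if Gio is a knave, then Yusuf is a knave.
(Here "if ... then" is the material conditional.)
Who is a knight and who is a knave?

Hollis is a knave, Yusuf is a knave, Vance is a knave, Gio is a knave, Bob is a knave, Hank is a knave, Ravi is a knave, and Kira is a knight.

Hollis (knave): "Bob is a knave and Gio is a knight" — False. ✓
Since Yusuf is a knave, "Bob is a knave and Bob is a knight" needs to be False, which holds.
Vance is a knave; "if Hank is a knave, then Ravi is a knight" is False, as required.
Gio is a knave; "Ravi is a knight, and also Hollis is a knave" is False, as required.
Bob (knave): "Yusuf is a knight" — False. ✓
Hank is a knave, so "if Ravi is a knave, then Kira is a knave" must be False — and it is.
Ravi (knave): "Ravi and Bob are not the same type" — False. ✓
Kira is a knight, and the claim "if Gio is a knave, then Yusuf is a knave" is indeed True.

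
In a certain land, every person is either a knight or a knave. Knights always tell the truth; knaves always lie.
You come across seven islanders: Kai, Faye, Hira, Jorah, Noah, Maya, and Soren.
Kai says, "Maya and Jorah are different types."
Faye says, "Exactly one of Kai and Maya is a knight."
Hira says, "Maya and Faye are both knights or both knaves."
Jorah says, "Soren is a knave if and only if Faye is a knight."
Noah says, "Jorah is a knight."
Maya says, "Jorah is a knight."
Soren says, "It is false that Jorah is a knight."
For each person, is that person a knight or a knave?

Kai is a knave, Faye is a knight, Hira is a knight, Jorah is a knight, Noah is a knight, Maya is a knight, and Soren is a knave.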